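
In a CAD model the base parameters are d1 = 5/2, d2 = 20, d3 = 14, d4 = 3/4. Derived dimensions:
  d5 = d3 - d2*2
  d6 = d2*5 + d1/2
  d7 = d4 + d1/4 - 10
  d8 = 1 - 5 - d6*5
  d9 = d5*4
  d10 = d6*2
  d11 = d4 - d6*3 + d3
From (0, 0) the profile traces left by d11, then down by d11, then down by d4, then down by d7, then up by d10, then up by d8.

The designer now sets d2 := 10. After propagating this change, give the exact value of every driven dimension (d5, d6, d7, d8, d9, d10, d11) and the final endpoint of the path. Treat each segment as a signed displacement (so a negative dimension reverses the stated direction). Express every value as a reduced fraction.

d5 = -6
d6 = 205/4
d7 = -69/8
d8 = -1041/4
d9 = -24
d10 = 205/2
d11 = -139
endpoint = (139, -87/8)

Apply edit: d2 := 10
  d5 = d3 - d2*2 = -6
  d6 = d2*5 + d1/2 = 205/4
  d7 = d4 + d1/4 - 10 = -69/8
  d8 = 1 - 5 - d6*5 = -1041/4
  d9 = d5*4 = -24
  d10 = d6*2 = 205/2
  d11 = d4 - d6*3 + d3 = -139
Walk from origin (0, 0):
  seg 1: left by d11 = -139 → (139, 0)
  seg 2: down by d11 = -139 → (139, 139)
  seg 3: down by d4 = 3/4 → (139, 553/4)
  seg 4: down by d7 = -69/8 → (139, 1175/8)
  seg 5: up by d10 = 205/2 → (139, 1995/8)
  seg 6: up by d8 = -1041/4 → (139, -87/8)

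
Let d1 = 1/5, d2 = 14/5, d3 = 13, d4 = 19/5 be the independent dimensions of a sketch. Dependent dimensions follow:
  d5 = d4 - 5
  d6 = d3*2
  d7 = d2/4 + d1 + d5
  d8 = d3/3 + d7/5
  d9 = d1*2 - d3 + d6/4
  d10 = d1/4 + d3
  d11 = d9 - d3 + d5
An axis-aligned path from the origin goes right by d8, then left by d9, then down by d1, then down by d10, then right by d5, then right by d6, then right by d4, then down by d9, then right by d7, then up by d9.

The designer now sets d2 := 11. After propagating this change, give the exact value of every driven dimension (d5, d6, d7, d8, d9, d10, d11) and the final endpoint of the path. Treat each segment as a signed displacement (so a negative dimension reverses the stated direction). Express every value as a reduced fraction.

d5 = -6/5
d6 = 26
d7 = 7/4
d8 = 281/60
d9 = -61/10
d10 = 261/20
d11 = -203/10
endpoint = (617/15, -53/4)

Apply edit: d2 := 11
  d5 = d4 - 5 = -6/5
  d6 = d3*2 = 26
  d7 = d2/4 + d1 + d5 = 7/4
  d8 = d3/3 + d7/5 = 281/60
  d9 = d1*2 - d3 + d6/4 = -61/10
  d10 = d1/4 + d3 = 261/20
  d11 = d9 - d3 + d5 = -203/10
Walk from origin (0, 0):
  seg 1: right by d8 = 281/60 → (281/60, 0)
  seg 2: left by d9 = -61/10 → (647/60, 0)
  seg 3: down by d1 = 1/5 → (647/60, -1/5)
  seg 4: down by d10 = 261/20 → (647/60, -53/4)
  seg 5: right by d5 = -6/5 → (115/12, -53/4)
  seg 6: right by d6 = 26 → (427/12, -53/4)
  seg 7: right by d4 = 19/5 → (2363/60, -53/4)
  seg 8: down by d9 = -61/10 → (2363/60, -143/20)
  seg 9: right by d7 = 7/4 → (617/15, -143/20)
  seg 10: up by d9 = -61/10 → (617/15, -53/4)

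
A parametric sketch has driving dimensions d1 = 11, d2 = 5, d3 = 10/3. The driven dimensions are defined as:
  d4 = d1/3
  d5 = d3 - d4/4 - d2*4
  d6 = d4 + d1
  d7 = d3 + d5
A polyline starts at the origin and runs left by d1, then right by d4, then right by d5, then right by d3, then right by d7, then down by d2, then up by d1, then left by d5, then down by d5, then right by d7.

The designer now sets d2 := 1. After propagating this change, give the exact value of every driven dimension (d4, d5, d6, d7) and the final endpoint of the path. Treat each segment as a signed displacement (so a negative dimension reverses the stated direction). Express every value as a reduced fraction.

d4 = 11/3
d5 = -19/12
d6 = 44/3
d7 = 7/4
endpoint = (-1/2, 139/12)

Apply edit: d2 := 1
  d4 = d1/3 = 11/3
  d5 = d3 - d4/4 - d2*4 = -19/12
  d6 = d4 + d1 = 44/3
  d7 = d3 + d5 = 7/4
Walk from origin (0, 0):
  seg 1: left by d1 = 11 → (-11, 0)
  seg 2: right by d4 = 11/3 → (-22/3, 0)
  seg 3: right by d5 = -19/12 → (-107/12, 0)
  seg 4: right by d3 = 10/3 → (-67/12, 0)
  seg 5: right by d7 = 7/4 → (-23/6, 0)
  seg 6: down by d2 = 1 → (-23/6, -1)
  seg 7: up by d1 = 11 → (-23/6, 10)
  seg 8: left by d5 = -19/12 → (-9/4, 10)
  seg 9: down by d5 = -19/12 → (-9/4, 139/12)
  seg 10: right by d7 = 7/4 → (-1/2, 139/12)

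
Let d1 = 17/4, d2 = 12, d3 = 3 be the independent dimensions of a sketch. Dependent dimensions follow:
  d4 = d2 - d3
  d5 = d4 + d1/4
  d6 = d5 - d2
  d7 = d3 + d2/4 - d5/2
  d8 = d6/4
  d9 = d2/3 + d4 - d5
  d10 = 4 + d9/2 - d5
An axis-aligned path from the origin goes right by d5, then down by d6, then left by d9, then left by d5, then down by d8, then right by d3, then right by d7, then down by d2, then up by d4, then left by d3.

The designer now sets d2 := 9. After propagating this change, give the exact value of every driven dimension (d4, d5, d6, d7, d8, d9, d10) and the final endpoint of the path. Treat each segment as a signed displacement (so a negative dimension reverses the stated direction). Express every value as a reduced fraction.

d4 = 6
d5 = 113/16
d6 = -31/16
d7 = 55/32
d8 = -31/64
d9 = 31/16
d10 = -67/32
endpoint = (-7/32, -37/64)

Apply edit: d2 := 9
  d4 = d2 - d3 = 6
  d5 = d4 + d1/4 = 113/16
  d6 = d5 - d2 = -31/16
  d7 = d3 + d2/4 - d5/2 = 55/32
  d8 = d6/4 = -31/64
  d9 = d2/3 + d4 - d5 = 31/16
  d10 = 4 + d9/2 - d5 = -67/32
Walk from origin (0, 0):
  seg 1: right by d5 = 113/16 → (113/16, 0)
  seg 2: down by d6 = -31/16 → (113/16, 31/16)
  seg 3: left by d9 = 31/16 → (41/8, 31/16)
  seg 4: left by d5 = 113/16 → (-31/16, 31/16)
  seg 5: down by d8 = -31/64 → (-31/16, 155/64)
  seg 6: right by d3 = 3 → (17/16, 155/64)
  seg 7: right by d7 = 55/32 → (89/32, 155/64)
  seg 8: down by d2 = 9 → (89/32, -421/64)
  seg 9: up by d4 = 6 → (89/32, -37/64)
  seg 10: left by d3 = 3 → (-7/32, -37/64)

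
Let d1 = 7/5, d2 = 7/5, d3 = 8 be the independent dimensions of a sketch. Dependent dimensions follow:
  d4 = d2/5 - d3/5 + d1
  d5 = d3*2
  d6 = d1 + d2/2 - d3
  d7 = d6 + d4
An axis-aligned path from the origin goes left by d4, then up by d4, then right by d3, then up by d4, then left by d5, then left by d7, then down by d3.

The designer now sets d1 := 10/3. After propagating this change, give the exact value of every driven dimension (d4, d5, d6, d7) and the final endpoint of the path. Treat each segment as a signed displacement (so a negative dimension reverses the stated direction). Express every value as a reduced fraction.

Apply edit: d1 := 10/3
  d4 = d2/5 - d3/5 + d1 = 151/75
  d5 = d3*2 = 16
  d6 = d1 + d2/2 - d3 = -119/30
  d7 = d6 + d4 = -293/150
Walk from origin (0, 0):
  seg 1: left by d4 = 151/75 → (-151/75, 0)
  seg 2: up by d4 = 151/75 → (-151/75, 151/75)
  seg 3: right by d3 = 8 → (449/75, 151/75)
  seg 4: up by d4 = 151/75 → (449/75, 302/75)
  seg 5: left by d5 = 16 → (-751/75, 302/75)
  seg 6: left by d7 = -293/150 → (-403/50, 302/75)
  seg 7: down by d3 = 8 → (-403/50, -298/75)

d4 = 151/75
d5 = 16
d6 = -119/30
d7 = -293/150
endpoint = (-403/50, -298/75)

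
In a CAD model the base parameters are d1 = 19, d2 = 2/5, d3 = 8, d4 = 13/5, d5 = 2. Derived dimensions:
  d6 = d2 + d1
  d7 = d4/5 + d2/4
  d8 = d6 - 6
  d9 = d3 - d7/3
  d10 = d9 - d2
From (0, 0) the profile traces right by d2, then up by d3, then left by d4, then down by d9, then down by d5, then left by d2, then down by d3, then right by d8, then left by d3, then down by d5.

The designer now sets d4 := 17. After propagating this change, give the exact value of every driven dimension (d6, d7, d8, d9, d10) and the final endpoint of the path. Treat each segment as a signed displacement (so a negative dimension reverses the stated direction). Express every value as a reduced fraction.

d6 = 97/5
d7 = 7/2
d8 = 67/5
d9 = 41/6
d10 = 193/30
endpoint = (-58/5, -65/6)

Apply edit: d4 := 17
  d6 = d2 + d1 = 97/5
  d7 = d4/5 + d2/4 = 7/2
  d8 = d6 - 6 = 67/5
  d9 = d3 - d7/3 = 41/6
  d10 = d9 - d2 = 193/30
Walk from origin (0, 0):
  seg 1: right by d2 = 2/5 → (2/5, 0)
  seg 2: up by d3 = 8 → (2/5, 8)
  seg 3: left by d4 = 17 → (-83/5, 8)
  seg 4: down by d9 = 41/6 → (-83/5, 7/6)
  seg 5: down by d5 = 2 → (-83/5, -5/6)
  seg 6: left by d2 = 2/5 → (-17, -5/6)
  seg 7: down by d3 = 8 → (-17, -53/6)
  seg 8: right by d8 = 67/5 → (-18/5, -53/6)
  seg 9: left by d3 = 8 → (-58/5, -53/6)
  seg 10: down by d5 = 2 → (-58/5, -65/6)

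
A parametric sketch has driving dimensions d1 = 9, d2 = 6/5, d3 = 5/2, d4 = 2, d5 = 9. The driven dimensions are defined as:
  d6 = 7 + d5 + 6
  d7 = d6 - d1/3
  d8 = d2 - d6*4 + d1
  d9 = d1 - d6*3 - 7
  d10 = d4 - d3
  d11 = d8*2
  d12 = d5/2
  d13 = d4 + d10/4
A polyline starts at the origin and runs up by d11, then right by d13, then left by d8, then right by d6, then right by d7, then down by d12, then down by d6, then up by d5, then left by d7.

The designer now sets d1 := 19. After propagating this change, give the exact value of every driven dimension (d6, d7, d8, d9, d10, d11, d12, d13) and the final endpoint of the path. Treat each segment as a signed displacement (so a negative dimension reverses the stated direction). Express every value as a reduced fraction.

Apply edit: d1 := 19
  d6 = 7 + d5 + 6 = 22
  d7 = d6 - d1/3 = 47/3
  d8 = d2 - d6*4 + d1 = -339/5
  d9 = d1 - d6*3 - 7 = -54
  d10 = d4 - d3 = -1/2
  d11 = d8*2 = -678/5
  d12 = d5/2 = 9/2
  d13 = d4 + d10/4 = 15/8
Walk from origin (0, 0):
  seg 1: up by d11 = -678/5 → (0, -678/5)
  seg 2: right by d13 = 15/8 → (15/8, -678/5)
  seg 3: left by d8 = -339/5 → (2787/40, -678/5)
  seg 4: right by d6 = 22 → (3667/40, -678/5)
  seg 5: right by d7 = 47/3 → (12881/120, -678/5)
  seg 6: down by d12 = 9/2 → (12881/120, -1401/10)
  seg 7: down by d6 = 22 → (12881/120, -1621/10)
  seg 8: up by d5 = 9 → (12881/120, -1531/10)
  seg 9: left by d7 = 47/3 → (3667/40, -1531/10)

d6 = 22
d7 = 47/3
d8 = -339/5
d9 = -54
d10 = -1/2
d11 = -678/5
d12 = 9/2
d13 = 15/8
endpoint = (3667/40, -1531/10)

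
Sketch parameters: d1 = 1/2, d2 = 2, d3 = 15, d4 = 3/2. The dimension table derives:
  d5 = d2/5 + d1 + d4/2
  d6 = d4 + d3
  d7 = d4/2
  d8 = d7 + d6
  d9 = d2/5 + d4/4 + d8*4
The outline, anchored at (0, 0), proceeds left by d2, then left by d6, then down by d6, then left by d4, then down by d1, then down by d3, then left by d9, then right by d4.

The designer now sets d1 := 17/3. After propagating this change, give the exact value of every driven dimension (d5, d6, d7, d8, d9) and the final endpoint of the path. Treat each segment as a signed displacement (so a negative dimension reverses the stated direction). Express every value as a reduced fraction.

Apply edit: d1 := 17/3
  d5 = d2/5 + d1 + d4/2 = 409/60
  d6 = d4 + d3 = 33/2
  d7 = d4/2 = 3/4
  d8 = d7 + d6 = 69/4
  d9 = d2/5 + d4/4 + d8*4 = 2791/40
Walk from origin (0, 0):
  seg 1: left by d2 = 2 → (-2, 0)
  seg 2: left by d6 = 33/2 → (-37/2, 0)
  seg 3: down by d6 = 33/2 → (-37/2, -33/2)
  seg 4: left by d4 = 3/2 → (-20, -33/2)
  seg 5: down by d1 = 17/3 → (-20, -133/6)
  seg 6: down by d3 = 15 → (-20, -223/6)
  seg 7: left by d9 = 2791/40 → (-3591/40, -223/6)
  seg 8: right by d4 = 3/2 → (-3531/40, -223/6)

d5 = 409/60
d6 = 33/2
d7 = 3/4
d8 = 69/4
d9 = 2791/40
endpoint = (-3531/40, -223/6)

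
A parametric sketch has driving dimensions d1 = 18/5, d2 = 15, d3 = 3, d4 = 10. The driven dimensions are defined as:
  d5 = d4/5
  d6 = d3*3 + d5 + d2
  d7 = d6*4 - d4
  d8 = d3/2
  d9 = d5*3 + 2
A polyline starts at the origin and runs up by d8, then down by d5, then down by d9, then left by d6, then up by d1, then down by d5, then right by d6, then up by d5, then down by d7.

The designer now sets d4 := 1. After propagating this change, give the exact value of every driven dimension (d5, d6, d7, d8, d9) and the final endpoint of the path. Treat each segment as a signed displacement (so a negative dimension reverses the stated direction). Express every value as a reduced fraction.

d5 = 1/5
d6 = 121/5
d7 = 479/5
d8 = 3/2
d9 = 13/5
endpoint = (0, -187/2)

Apply edit: d4 := 1
  d5 = d4/5 = 1/5
  d6 = d3*3 + d5 + d2 = 121/5
  d7 = d6*4 - d4 = 479/5
  d8 = d3/2 = 3/2
  d9 = d5*3 + 2 = 13/5
Walk from origin (0, 0):
  seg 1: up by d8 = 3/2 → (0, 3/2)
  seg 2: down by d5 = 1/5 → (0, 13/10)
  seg 3: down by d9 = 13/5 → (0, -13/10)
  seg 4: left by d6 = 121/5 → (-121/5, -13/10)
  seg 5: up by d1 = 18/5 → (-121/5, 23/10)
  seg 6: down by d5 = 1/5 → (-121/5, 21/10)
  seg 7: right by d6 = 121/5 → (0, 21/10)
  seg 8: up by d5 = 1/5 → (0, 23/10)
  seg 9: down by d7 = 479/5 → (0, -187/2)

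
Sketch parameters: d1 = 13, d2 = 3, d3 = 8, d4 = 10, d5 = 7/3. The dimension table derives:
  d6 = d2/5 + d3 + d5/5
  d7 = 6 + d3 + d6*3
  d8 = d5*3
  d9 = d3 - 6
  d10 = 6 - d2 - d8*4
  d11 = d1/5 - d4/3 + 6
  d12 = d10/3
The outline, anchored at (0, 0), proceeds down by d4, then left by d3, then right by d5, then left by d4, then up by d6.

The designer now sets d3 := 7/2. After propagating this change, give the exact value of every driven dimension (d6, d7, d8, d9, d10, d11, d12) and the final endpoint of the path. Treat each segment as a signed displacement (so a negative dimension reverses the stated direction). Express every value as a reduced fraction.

Apply edit: d3 := 7/2
  d6 = d2/5 + d3 + d5/5 = 137/30
  d7 = 6 + d3 + d6*3 = 116/5
  d8 = d5*3 = 7
  d9 = d3 - 6 = -5/2
  d10 = 6 - d2 - d8*4 = -25
  d11 = d1/5 - d4/3 + 6 = 79/15
  d12 = d10/3 = -25/3
Walk from origin (0, 0):
  seg 1: down by d4 = 10 → (0, -10)
  seg 2: left by d3 = 7/2 → (-7/2, -10)
  seg 3: right by d5 = 7/3 → (-7/6, -10)
  seg 4: left by d4 = 10 → (-67/6, -10)
  seg 5: up by d6 = 137/30 → (-67/6, -163/30)

d6 = 137/30
d7 = 116/5
d8 = 7
d9 = -5/2
d10 = -25
d11 = 79/15
d12 = -25/3
endpoint = (-67/6, -163/30)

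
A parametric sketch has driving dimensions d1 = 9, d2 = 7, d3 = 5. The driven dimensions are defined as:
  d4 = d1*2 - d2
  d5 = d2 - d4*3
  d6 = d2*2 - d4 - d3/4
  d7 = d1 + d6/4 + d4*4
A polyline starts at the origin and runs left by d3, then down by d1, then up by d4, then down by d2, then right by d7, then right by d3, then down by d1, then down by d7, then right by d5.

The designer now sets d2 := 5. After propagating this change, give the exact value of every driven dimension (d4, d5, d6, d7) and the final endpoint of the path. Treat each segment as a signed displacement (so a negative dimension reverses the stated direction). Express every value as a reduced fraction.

Apply edit: d2 := 5
  d4 = d1*2 - d2 = 13
  d5 = d2 - d4*3 = -34
  d6 = d2*2 - d4 - d3/4 = -17/4
  d7 = d1 + d6/4 + d4*4 = 959/16
Walk from origin (0, 0):
  seg 1: left by d3 = 5 → (-5, 0)
  seg 2: down by d1 = 9 → (-5, -9)
  seg 3: up by d4 = 13 → (-5, 4)
  seg 4: down by d2 = 5 → (-5, -1)
  seg 5: right by d7 = 959/16 → (879/16, -1)
  seg 6: right by d3 = 5 → (959/16, -1)
  seg 7: down by d1 = 9 → (959/16, -10)
  seg 8: down by d7 = 959/16 → (959/16, -1119/16)
  seg 9: right by d5 = -34 → (415/16, -1119/16)

d4 = 13
d5 = -34
d6 = -17/4
d7 = 959/16
endpoint = (415/16, -1119/16)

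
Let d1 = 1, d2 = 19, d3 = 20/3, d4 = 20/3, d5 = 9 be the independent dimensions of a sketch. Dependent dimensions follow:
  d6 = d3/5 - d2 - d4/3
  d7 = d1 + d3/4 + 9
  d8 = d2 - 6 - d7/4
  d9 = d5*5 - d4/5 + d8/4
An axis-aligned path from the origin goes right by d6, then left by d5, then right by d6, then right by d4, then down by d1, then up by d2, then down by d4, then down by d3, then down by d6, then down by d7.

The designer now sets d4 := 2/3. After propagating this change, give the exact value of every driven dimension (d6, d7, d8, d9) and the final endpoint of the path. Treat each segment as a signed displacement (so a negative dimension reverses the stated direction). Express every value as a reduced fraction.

d6 = -161/9
d7 = 35/3
d8 = 121/12
d9 = 3791/80
endpoint = (-397/9, 152/9)

Apply edit: d4 := 2/3
  d6 = d3/5 - d2 - d4/3 = -161/9
  d7 = d1 + d3/4 + 9 = 35/3
  d8 = d2 - 6 - d7/4 = 121/12
  d9 = d5*5 - d4/5 + d8/4 = 3791/80
Walk from origin (0, 0):
  seg 1: right by d6 = -161/9 → (-161/9, 0)
  seg 2: left by d5 = 9 → (-242/9, 0)
  seg 3: right by d6 = -161/9 → (-403/9, 0)
  seg 4: right by d4 = 2/3 → (-397/9, 0)
  seg 5: down by d1 = 1 → (-397/9, -1)
  seg 6: up by d2 = 19 → (-397/9, 18)
  seg 7: down by d4 = 2/3 → (-397/9, 52/3)
  seg 8: down by d3 = 20/3 → (-397/9, 32/3)
  seg 9: down by d6 = -161/9 → (-397/9, 257/9)
  seg 10: down by d7 = 35/3 → (-397/9, 152/9)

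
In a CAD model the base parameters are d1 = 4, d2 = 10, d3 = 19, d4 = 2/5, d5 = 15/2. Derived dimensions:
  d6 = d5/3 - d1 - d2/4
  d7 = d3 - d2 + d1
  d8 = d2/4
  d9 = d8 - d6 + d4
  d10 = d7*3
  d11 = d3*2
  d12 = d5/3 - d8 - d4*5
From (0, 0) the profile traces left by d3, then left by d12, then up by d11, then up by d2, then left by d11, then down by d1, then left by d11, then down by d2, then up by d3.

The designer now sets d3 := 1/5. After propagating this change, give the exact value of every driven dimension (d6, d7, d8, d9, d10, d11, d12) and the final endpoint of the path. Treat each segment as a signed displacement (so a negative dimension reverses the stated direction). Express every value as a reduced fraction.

d6 = -4
d7 = -29/5
d8 = 5/2
d9 = 69/10
d10 = -87/5
d11 = 2/5
d12 = -2
endpoint = (1, -17/5)

Apply edit: d3 := 1/5
  d6 = d5/3 - d1 - d2/4 = -4
  d7 = d3 - d2 + d1 = -29/5
  d8 = d2/4 = 5/2
  d9 = d8 - d6 + d4 = 69/10
  d10 = d7*3 = -87/5
  d11 = d3*2 = 2/5
  d12 = d5/3 - d8 - d4*5 = -2
Walk from origin (0, 0):
  seg 1: left by d3 = 1/5 → (-1/5, 0)
  seg 2: left by d12 = -2 → (9/5, 0)
  seg 3: up by d11 = 2/5 → (9/5, 2/5)
  seg 4: up by d2 = 10 → (9/5, 52/5)
  seg 5: left by d11 = 2/5 → (7/5, 52/5)
  seg 6: down by d1 = 4 → (7/5, 32/5)
  seg 7: left by d11 = 2/5 → (1, 32/5)
  seg 8: down by d2 = 10 → (1, -18/5)
  seg 9: up by d3 = 1/5 → (1, -17/5)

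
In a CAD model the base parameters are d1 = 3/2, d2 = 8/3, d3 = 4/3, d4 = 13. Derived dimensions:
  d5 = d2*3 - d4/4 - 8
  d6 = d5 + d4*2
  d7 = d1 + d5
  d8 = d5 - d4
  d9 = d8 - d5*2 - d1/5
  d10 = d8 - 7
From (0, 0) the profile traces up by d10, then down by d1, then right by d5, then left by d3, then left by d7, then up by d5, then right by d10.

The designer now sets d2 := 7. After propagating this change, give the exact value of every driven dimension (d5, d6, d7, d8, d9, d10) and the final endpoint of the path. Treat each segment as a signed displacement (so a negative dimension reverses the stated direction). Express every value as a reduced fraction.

Apply edit: d2 := 7
  d5 = d2*3 - d4/4 - 8 = 39/4
  d6 = d5 + d4*2 = 143/4
  d7 = d1 + d5 = 45/4
  d8 = d5 - d4 = -13/4
  d9 = d8 - d5*2 - d1/5 = -461/20
  d10 = d8 - 7 = -41/4
Walk from origin (0, 0):
  seg 1: up by d10 = -41/4 → (0, -41/4)
  seg 2: down by d1 = 3/2 → (0, -47/4)
  seg 3: right by d5 = 39/4 → (39/4, -47/4)
  seg 4: left by d3 = 4/3 → (101/12, -47/4)
  seg 5: left by d7 = 45/4 → (-17/6, -47/4)
  seg 6: up by d5 = 39/4 → (-17/6, -2)
  seg 7: right by d10 = -41/4 → (-157/12, -2)

d5 = 39/4
d6 = 143/4
d7 = 45/4
d8 = -13/4
d9 = -461/20
d10 = -41/4
endpoint = (-157/12, -2)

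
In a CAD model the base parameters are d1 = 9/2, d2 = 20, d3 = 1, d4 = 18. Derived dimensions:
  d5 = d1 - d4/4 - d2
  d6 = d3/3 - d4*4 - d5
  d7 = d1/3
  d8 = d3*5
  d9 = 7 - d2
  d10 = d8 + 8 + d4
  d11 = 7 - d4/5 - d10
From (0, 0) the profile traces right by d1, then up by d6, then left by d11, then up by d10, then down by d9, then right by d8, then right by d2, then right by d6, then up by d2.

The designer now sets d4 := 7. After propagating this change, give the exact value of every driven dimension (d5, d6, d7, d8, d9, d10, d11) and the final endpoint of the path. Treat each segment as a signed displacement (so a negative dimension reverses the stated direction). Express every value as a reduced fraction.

Apply edit: d4 := 7
  d5 = d1 - d4/4 - d2 = -69/4
  d6 = d3/3 - d4*4 - d5 = -125/12
  d7 = d1/3 = 3/2
  d8 = d3*5 = 5
  d9 = 7 - d2 = -13
  d10 = d8 + 8 + d4 = 20
  d11 = 7 - d4/5 - d10 = -72/5
Walk from origin (0, 0):
  seg 1: right by d1 = 9/2 → (9/2, 0)
  seg 2: up by d6 = -125/12 → (9/2, -125/12)
  seg 3: left by d11 = -72/5 → (189/10, -125/12)
  seg 4: up by d10 = 20 → (189/10, 115/12)
  seg 5: down by d9 = -13 → (189/10, 271/12)
  seg 6: right by d8 = 5 → (239/10, 271/12)
  seg 7: right by d2 = 20 → (439/10, 271/12)
  seg 8: right by d6 = -125/12 → (2009/60, 271/12)
  seg 9: up by d2 = 20 → (2009/60, 511/12)

d5 = -69/4
d6 = -125/12
d7 = 3/2
d8 = 5
d9 = -13
d10 = 20
d11 = -72/5
endpoint = (2009/60, 511/12)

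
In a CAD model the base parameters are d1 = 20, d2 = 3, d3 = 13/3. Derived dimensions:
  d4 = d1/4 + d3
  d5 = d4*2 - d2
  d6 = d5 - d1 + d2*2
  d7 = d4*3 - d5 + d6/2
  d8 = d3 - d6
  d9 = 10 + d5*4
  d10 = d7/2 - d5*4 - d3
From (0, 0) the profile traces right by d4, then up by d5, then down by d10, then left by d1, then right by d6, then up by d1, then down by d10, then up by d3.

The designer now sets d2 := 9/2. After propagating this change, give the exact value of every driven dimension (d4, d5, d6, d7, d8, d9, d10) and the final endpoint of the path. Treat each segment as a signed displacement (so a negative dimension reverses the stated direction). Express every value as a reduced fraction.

d4 = 28/3
d5 = 85/6
d6 = 19/6
d7 = 185/12
d8 = 7/6
d9 = 200/3
d10 = -1279/24
endpoint = (-15/2, 1741/12)

Apply edit: d2 := 9/2
  d4 = d1/4 + d3 = 28/3
  d5 = d4*2 - d2 = 85/6
  d6 = d5 - d1 + d2*2 = 19/6
  d7 = d4*3 - d5 + d6/2 = 185/12
  d8 = d3 - d6 = 7/6
  d9 = 10 + d5*4 = 200/3
  d10 = d7/2 - d5*4 - d3 = -1279/24
Walk from origin (0, 0):
  seg 1: right by d4 = 28/3 → (28/3, 0)
  seg 2: up by d5 = 85/6 → (28/3, 85/6)
  seg 3: down by d10 = -1279/24 → (28/3, 1619/24)
  seg 4: left by d1 = 20 → (-32/3, 1619/24)
  seg 5: right by d6 = 19/6 → (-15/2, 1619/24)
  seg 6: up by d1 = 20 → (-15/2, 2099/24)
  seg 7: down by d10 = -1279/24 → (-15/2, 563/4)
  seg 8: up by d3 = 13/3 → (-15/2, 1741/12)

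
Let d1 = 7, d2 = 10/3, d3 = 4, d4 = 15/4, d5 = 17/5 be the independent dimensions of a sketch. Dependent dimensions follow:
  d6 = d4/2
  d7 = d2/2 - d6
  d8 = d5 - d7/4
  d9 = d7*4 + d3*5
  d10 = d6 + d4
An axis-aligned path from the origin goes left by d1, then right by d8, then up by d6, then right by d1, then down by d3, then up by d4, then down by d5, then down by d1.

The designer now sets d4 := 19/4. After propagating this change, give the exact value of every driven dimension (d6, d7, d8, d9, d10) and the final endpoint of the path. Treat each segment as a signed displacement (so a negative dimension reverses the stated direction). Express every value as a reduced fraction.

Apply edit: d4 := 19/4
  d6 = d4/2 = 19/8
  d7 = d2/2 - d6 = -17/24
  d8 = d5 - d7/4 = 1717/480
  d9 = d7*4 + d3*5 = 103/6
  d10 = d6 + d4 = 57/8
Walk from origin (0, 0):
  seg 1: left by d1 = 7 → (-7, 0)
  seg 2: right by d8 = 1717/480 → (-1643/480, 0)
  seg 3: up by d6 = 19/8 → (-1643/480, 19/8)
  seg 4: right by d1 = 7 → (1717/480, 19/8)
  seg 5: down by d3 = 4 → (1717/480, -13/8)
  seg 6: up by d4 = 19/4 → (1717/480, 25/8)
  seg 7: down by d5 = 17/5 → (1717/480, -11/40)
  seg 8: down by d1 = 7 → (1717/480, -291/40)

d6 = 19/8
d7 = -17/24
d8 = 1717/480
d9 = 103/6
d10 = 57/8
endpoint = (1717/480, -291/40)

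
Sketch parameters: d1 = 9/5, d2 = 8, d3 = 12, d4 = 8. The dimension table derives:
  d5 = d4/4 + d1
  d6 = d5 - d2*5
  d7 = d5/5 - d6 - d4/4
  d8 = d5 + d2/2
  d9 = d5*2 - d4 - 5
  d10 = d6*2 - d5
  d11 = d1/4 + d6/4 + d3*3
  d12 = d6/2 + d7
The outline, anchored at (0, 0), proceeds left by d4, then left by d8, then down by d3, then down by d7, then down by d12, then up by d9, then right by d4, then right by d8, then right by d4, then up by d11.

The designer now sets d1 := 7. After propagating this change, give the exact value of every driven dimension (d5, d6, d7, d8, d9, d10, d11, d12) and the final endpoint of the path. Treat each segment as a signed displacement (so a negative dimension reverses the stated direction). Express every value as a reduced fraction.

d5 = 9
d6 = -31
d7 = 154/5
d8 = 13
d9 = 5
d10 = -71
d11 = 30
d12 = 153/10
endpoint = (8, -231/10)

Apply edit: d1 := 7
  d5 = d4/4 + d1 = 9
  d6 = d5 - d2*5 = -31
  d7 = d5/5 - d6 - d4/4 = 154/5
  d8 = d5 + d2/2 = 13
  d9 = d5*2 - d4 - 5 = 5
  d10 = d6*2 - d5 = -71
  d11 = d1/4 + d6/4 + d3*3 = 30
  d12 = d6/2 + d7 = 153/10
Walk from origin (0, 0):
  seg 1: left by d4 = 8 → (-8, 0)
  seg 2: left by d8 = 13 → (-21, 0)
  seg 3: down by d3 = 12 → (-21, -12)
  seg 4: down by d7 = 154/5 → (-21, -214/5)
  seg 5: down by d12 = 153/10 → (-21, -581/10)
  seg 6: up by d9 = 5 → (-21, -531/10)
  seg 7: right by d4 = 8 → (-13, -531/10)
  seg 8: right by d8 = 13 → (0, -531/10)
  seg 9: right by d4 = 8 → (8, -531/10)
  seg 10: up by d11 = 30 → (8, -231/10)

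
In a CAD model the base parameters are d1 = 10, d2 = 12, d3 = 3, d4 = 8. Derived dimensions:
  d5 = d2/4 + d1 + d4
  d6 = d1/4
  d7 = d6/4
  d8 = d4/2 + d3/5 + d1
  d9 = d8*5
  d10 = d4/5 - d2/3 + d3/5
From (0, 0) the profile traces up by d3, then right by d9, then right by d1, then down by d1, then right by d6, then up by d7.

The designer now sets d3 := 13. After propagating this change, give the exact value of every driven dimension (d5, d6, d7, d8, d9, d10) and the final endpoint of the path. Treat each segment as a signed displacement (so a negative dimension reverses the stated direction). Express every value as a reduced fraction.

d5 = 21
d6 = 5/2
d7 = 5/8
d8 = 83/5
d9 = 83
d10 = 1/5
endpoint = (191/2, 29/8)

Apply edit: d3 := 13
  d5 = d2/4 + d1 + d4 = 21
  d6 = d1/4 = 5/2
  d7 = d6/4 = 5/8
  d8 = d4/2 + d3/5 + d1 = 83/5
  d9 = d8*5 = 83
  d10 = d4/5 - d2/3 + d3/5 = 1/5
Walk from origin (0, 0):
  seg 1: up by d3 = 13 → (0, 13)
  seg 2: right by d9 = 83 → (83, 13)
  seg 3: right by d1 = 10 → (93, 13)
  seg 4: down by d1 = 10 → (93, 3)
  seg 5: right by d6 = 5/2 → (191/2, 3)
  seg 6: up by d7 = 5/8 → (191/2, 29/8)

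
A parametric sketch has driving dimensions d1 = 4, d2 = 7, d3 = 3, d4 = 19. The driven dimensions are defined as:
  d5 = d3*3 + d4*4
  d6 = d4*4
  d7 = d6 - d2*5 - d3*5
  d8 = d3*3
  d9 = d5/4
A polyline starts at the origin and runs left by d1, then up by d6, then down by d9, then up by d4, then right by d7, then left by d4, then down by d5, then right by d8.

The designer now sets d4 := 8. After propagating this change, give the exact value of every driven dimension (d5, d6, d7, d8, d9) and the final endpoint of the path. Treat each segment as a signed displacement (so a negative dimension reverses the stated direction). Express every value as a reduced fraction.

Apply edit: d4 := 8
  d5 = d3*3 + d4*4 = 41
  d6 = d4*4 = 32
  d7 = d6 - d2*5 - d3*5 = -18
  d8 = d3*3 = 9
  d9 = d5/4 = 41/4
Walk from origin (0, 0):
  seg 1: left by d1 = 4 → (-4, 0)
  seg 2: up by d6 = 32 → (-4, 32)
  seg 3: down by d9 = 41/4 → (-4, 87/4)
  seg 4: up by d4 = 8 → (-4, 119/4)
  seg 5: right by d7 = -18 → (-22, 119/4)
  seg 6: left by d4 = 8 → (-30, 119/4)
  seg 7: down by d5 = 41 → (-30, -45/4)
  seg 8: right by d8 = 9 → (-21, -45/4)

d5 = 41
d6 = 32
d7 = -18
d8 = 9
d9 = 41/4
endpoint = (-21, -45/4)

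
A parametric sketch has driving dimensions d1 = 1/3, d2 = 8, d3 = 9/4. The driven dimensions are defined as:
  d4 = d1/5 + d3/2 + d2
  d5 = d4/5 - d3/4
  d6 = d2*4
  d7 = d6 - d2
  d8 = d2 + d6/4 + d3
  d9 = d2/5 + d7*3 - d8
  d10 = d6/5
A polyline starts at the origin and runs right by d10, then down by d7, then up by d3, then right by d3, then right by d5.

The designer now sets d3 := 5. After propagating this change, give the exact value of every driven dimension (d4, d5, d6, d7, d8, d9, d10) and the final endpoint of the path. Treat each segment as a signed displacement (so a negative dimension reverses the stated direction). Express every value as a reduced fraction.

d4 = 317/30
d5 = 259/300
d6 = 32
d7 = 24
d8 = 21
d9 = 263/5
d10 = 32/5
endpoint = (3679/300, -19)

Apply edit: d3 := 5
  d4 = d1/5 + d3/2 + d2 = 317/30
  d5 = d4/5 - d3/4 = 259/300
  d6 = d2*4 = 32
  d7 = d6 - d2 = 24
  d8 = d2 + d6/4 + d3 = 21
  d9 = d2/5 + d7*3 - d8 = 263/5
  d10 = d6/5 = 32/5
Walk from origin (0, 0):
  seg 1: right by d10 = 32/5 → (32/5, 0)
  seg 2: down by d7 = 24 → (32/5, -24)
  seg 3: up by d3 = 5 → (32/5, -19)
  seg 4: right by d3 = 5 → (57/5, -19)
  seg 5: right by d5 = 259/300 → (3679/300, -19)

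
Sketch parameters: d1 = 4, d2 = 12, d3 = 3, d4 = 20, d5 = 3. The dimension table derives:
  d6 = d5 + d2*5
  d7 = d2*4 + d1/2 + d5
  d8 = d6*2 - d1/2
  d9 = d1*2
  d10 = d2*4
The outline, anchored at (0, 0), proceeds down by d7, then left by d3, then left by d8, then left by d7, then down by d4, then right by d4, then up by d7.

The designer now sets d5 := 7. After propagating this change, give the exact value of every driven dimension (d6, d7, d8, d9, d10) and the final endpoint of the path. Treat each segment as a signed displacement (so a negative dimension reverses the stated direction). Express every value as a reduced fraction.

Apply edit: d5 := 7
  d6 = d5 + d2*5 = 67
  d7 = d2*4 + d1/2 + d5 = 57
  d8 = d6*2 - d1/2 = 132
  d9 = d1*2 = 8
  d10 = d2*4 = 48
Walk from origin (0, 0):
  seg 1: down by d7 = 57 → (0, -57)
  seg 2: left by d3 = 3 → (-3, -57)
  seg 3: left by d8 = 132 → (-135, -57)
  seg 4: left by d7 = 57 → (-192, -57)
  seg 5: down by d4 = 20 → (-192, -77)
  seg 6: right by d4 = 20 → (-172, -77)
  seg 7: up by d7 = 57 → (-172, -20)

d6 = 67
d7 = 57
d8 = 132
d9 = 8
d10 = 48
endpoint = (-172, -20)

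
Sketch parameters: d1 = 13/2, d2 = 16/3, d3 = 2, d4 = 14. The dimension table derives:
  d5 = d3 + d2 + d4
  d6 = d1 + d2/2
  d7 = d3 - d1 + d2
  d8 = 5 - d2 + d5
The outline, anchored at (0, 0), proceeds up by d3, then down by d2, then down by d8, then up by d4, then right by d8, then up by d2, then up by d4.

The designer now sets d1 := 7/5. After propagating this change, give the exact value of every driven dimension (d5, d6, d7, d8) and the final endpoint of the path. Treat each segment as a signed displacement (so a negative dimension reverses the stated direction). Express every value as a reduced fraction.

Apply edit: d1 := 7/5
  d5 = d3 + d2 + d4 = 64/3
  d6 = d1 + d2/2 = 61/15
  d7 = d3 - d1 + d2 = 89/15
  d8 = 5 - d2 + d5 = 21
Walk from origin (0, 0):
  seg 1: up by d3 = 2 → (0, 2)
  seg 2: down by d2 = 16/3 → (0, -10/3)
  seg 3: down by d8 = 21 → (0, -73/3)
  seg 4: up by d4 = 14 → (0, -31/3)
  seg 5: right by d8 = 21 → (21, -31/3)
  seg 6: up by d2 = 16/3 → (21, -5)
  seg 7: up by d4 = 14 → (21, 9)

d5 = 64/3
d6 = 61/15
d7 = 89/15
d8 = 21
endpoint = (21, 9)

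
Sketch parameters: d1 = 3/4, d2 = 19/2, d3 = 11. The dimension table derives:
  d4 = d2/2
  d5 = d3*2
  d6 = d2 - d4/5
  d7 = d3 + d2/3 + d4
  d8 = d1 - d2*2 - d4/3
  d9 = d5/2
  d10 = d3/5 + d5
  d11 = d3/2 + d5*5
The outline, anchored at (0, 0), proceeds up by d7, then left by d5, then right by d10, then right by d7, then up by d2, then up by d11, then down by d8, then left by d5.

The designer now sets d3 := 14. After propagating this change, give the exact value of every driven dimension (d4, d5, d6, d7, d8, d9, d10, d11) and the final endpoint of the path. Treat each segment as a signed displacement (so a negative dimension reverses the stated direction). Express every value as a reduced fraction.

Apply edit: d3 := 14
  d4 = d2/2 = 19/4
  d5 = d3*2 = 28
  d6 = d2 - d4/5 = 171/20
  d7 = d3 + d2/3 + d4 = 263/12
  d8 = d1 - d2*2 - d4/3 = -119/6
  d9 = d5/2 = 14
  d10 = d3/5 + d5 = 154/5
  d11 = d3/2 + d5*5 = 147
Walk from origin (0, 0):
  seg 1: up by d7 = 263/12 → (0, 263/12)
  seg 2: left by d5 = 28 → (-28, 263/12)
  seg 3: right by d10 = 154/5 → (14/5, 263/12)
  seg 4: right by d7 = 263/12 → (1483/60, 263/12)
  seg 5: up by d2 = 19/2 → (1483/60, 377/12)
  seg 6: up by d11 = 147 → (1483/60, 2141/12)
  seg 7: down by d8 = -119/6 → (1483/60, 793/4)
  seg 8: left by d5 = 28 → (-197/60, 793/4)

d4 = 19/4
d5 = 28
d6 = 171/20
d7 = 263/12
d8 = -119/6
d9 = 14
d10 = 154/5
d11 = 147
endpoint = (-197/60, 793/4)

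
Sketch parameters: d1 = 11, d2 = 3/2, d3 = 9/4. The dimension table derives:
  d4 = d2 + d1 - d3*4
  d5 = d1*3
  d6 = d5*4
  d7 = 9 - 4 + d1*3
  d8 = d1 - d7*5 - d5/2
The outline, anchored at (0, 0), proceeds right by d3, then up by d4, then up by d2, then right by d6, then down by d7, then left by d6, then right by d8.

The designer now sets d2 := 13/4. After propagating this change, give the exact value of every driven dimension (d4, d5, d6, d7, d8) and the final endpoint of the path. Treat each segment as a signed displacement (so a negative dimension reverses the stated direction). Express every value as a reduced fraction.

d4 = 21/4
d5 = 33
d6 = 132
d7 = 38
d8 = -391/2
endpoint = (-773/4, -59/2)

Apply edit: d2 := 13/4
  d4 = d2 + d1 - d3*4 = 21/4
  d5 = d1*3 = 33
  d6 = d5*4 = 132
  d7 = 9 - 4 + d1*3 = 38
  d8 = d1 - d7*5 - d5/2 = -391/2
Walk from origin (0, 0):
  seg 1: right by d3 = 9/4 → (9/4, 0)
  seg 2: up by d4 = 21/4 → (9/4, 21/4)
  seg 3: up by d2 = 13/4 → (9/4, 17/2)
  seg 4: right by d6 = 132 → (537/4, 17/2)
  seg 5: down by d7 = 38 → (537/4, -59/2)
  seg 6: left by d6 = 132 → (9/4, -59/2)
  seg 7: right by d8 = -391/2 → (-773/4, -59/2)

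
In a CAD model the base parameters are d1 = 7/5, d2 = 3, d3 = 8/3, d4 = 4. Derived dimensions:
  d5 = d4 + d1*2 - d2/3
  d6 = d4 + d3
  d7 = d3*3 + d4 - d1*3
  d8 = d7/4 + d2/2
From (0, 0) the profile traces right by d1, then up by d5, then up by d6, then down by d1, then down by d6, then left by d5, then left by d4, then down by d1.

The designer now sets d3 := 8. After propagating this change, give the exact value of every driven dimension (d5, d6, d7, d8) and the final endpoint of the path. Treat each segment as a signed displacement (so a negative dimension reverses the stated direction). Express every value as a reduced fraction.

d5 = 29/5
d6 = 12
d7 = 119/5
d8 = 149/20
endpoint = (-42/5, 3)

Apply edit: d3 := 8
  d5 = d4 + d1*2 - d2/3 = 29/5
  d6 = d4 + d3 = 12
  d7 = d3*3 + d4 - d1*3 = 119/5
  d8 = d7/4 + d2/2 = 149/20
Walk from origin (0, 0):
  seg 1: right by d1 = 7/5 → (7/5, 0)
  seg 2: up by d5 = 29/5 → (7/5, 29/5)
  seg 3: up by d6 = 12 → (7/5, 89/5)
  seg 4: down by d1 = 7/5 → (7/5, 82/5)
  seg 5: down by d6 = 12 → (7/5, 22/5)
  seg 6: left by d5 = 29/5 → (-22/5, 22/5)
  seg 7: left by d4 = 4 → (-42/5, 22/5)
  seg 8: down by d1 = 7/5 → (-42/5, 3)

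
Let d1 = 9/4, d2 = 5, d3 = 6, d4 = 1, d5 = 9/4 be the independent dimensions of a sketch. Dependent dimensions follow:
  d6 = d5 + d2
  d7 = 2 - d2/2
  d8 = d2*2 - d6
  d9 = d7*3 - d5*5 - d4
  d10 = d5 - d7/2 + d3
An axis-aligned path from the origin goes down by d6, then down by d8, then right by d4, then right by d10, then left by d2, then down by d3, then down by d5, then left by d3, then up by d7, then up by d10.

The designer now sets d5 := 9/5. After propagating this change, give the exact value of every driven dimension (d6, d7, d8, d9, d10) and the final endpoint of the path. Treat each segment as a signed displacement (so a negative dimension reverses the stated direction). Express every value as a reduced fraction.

d6 = 34/5
d7 = -1/2
d8 = 16/5
d9 = -23/2
d10 = 161/20
endpoint = (-39/20, -41/4)

Apply edit: d5 := 9/5
  d6 = d5 + d2 = 34/5
  d7 = 2 - d2/2 = -1/2
  d8 = d2*2 - d6 = 16/5
  d9 = d7*3 - d5*5 - d4 = -23/2
  d10 = d5 - d7/2 + d3 = 161/20
Walk from origin (0, 0):
  seg 1: down by d6 = 34/5 → (0, -34/5)
  seg 2: down by d8 = 16/5 → (0, -10)
  seg 3: right by d4 = 1 → (1, -10)
  seg 4: right by d10 = 161/20 → (181/20, -10)
  seg 5: left by d2 = 5 → (81/20, -10)
  seg 6: down by d3 = 6 → (81/20, -16)
  seg 7: down by d5 = 9/5 → (81/20, -89/5)
  seg 8: left by d3 = 6 → (-39/20, -89/5)
  seg 9: up by d7 = -1/2 → (-39/20, -183/10)
  seg 10: up by d10 = 161/20 → (-39/20, -41/4)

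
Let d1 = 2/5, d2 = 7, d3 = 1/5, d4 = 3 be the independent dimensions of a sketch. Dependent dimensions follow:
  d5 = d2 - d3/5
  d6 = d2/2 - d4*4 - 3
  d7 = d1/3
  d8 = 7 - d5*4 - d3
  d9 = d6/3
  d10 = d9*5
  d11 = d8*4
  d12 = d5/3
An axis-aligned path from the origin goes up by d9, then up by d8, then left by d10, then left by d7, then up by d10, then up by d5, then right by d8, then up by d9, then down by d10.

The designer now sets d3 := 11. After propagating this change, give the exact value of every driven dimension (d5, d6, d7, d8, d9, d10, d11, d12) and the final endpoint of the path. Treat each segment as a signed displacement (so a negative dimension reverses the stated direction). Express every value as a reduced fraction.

Apply edit: d3 := 11
  d5 = d2 - d3/5 = 24/5
  d6 = d2/2 - d4*4 - 3 = -23/2
  d7 = d1/3 = 2/15
  d8 = 7 - d5*4 - d3 = -116/5
  d9 = d6/3 = -23/6
  d10 = d9*5 = -115/6
  d11 = d8*4 = -464/5
  d12 = d5/3 = 8/5
Walk from origin (0, 0):
  seg 1: up by d9 = -23/6 → (0, -23/6)
  seg 2: up by d8 = -116/5 → (0, -811/30)
  seg 3: left by d10 = -115/6 → (115/6, -811/30)
  seg 4: left by d7 = 2/15 → (571/30, -811/30)
  seg 5: up by d10 = -115/6 → (571/30, -231/5)
  seg 6: up by d5 = 24/5 → (571/30, -207/5)
  seg 7: right by d8 = -116/5 → (-25/6, -207/5)
  seg 8: up by d9 = -23/6 → (-25/6, -1357/30)
  seg 9: down by d10 = -115/6 → (-25/6, -391/15)

d5 = 24/5
d6 = -23/2
d7 = 2/15
d8 = -116/5
d9 = -23/6
d10 = -115/6
d11 = -464/5
d12 = 8/5
endpoint = (-25/6, -391/15)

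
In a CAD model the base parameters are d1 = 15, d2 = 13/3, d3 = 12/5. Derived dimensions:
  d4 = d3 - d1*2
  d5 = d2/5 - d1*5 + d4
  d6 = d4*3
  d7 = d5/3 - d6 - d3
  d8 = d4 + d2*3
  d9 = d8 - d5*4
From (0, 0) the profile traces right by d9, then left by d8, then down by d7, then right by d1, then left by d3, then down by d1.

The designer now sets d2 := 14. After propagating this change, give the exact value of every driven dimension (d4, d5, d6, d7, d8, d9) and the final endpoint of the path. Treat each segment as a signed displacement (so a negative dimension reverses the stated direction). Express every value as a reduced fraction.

Apply edit: d2 := 14
  d4 = d3 - d1*2 = -138/5
  d5 = d2/5 - d1*5 + d4 = -499/5
  d6 = d4*3 = -414/5
  d7 = d5/3 - d6 - d3 = 707/15
  d8 = d4 + d2*3 = 72/5
  d9 = d8 - d5*4 = 2068/5
Walk from origin (0, 0):
  seg 1: right by d9 = 2068/5 → (2068/5, 0)
  seg 2: left by d8 = 72/5 → (1996/5, 0)
  seg 3: down by d7 = 707/15 → (1996/5, -707/15)
  seg 4: right by d1 = 15 → (2071/5, -707/15)
  seg 5: left by d3 = 12/5 → (2059/5, -707/15)
  seg 6: down by d1 = 15 → (2059/5, -932/15)

d4 = -138/5
d5 = -499/5
d6 = -414/5
d7 = 707/15
d8 = 72/5
d9 = 2068/5
endpoint = (2059/5, -932/15)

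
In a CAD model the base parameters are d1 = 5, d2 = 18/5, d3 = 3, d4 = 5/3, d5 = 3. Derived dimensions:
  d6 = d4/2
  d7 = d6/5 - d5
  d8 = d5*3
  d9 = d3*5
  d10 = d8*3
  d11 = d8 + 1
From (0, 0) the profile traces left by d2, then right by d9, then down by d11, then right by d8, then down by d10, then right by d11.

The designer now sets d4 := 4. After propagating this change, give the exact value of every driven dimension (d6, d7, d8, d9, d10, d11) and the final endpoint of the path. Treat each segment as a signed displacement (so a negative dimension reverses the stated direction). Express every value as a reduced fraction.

Apply edit: d4 := 4
  d6 = d4/2 = 2
  d7 = d6/5 - d5 = -13/5
  d8 = d5*3 = 9
  d9 = d3*5 = 15
  d10 = d8*3 = 27
  d11 = d8 + 1 = 10
Walk from origin (0, 0):
  seg 1: left by d2 = 18/5 → (-18/5, 0)
  seg 2: right by d9 = 15 → (57/5, 0)
  seg 3: down by d11 = 10 → (57/5, -10)
  seg 4: right by d8 = 9 → (102/5, -10)
  seg 5: down by d10 = 27 → (102/5, -37)
  seg 6: right by d11 = 10 → (152/5, -37)

d6 = 2
d7 = -13/5
d8 = 9
d9 = 15
d10 = 27
d11 = 10
endpoint = (152/5, -37)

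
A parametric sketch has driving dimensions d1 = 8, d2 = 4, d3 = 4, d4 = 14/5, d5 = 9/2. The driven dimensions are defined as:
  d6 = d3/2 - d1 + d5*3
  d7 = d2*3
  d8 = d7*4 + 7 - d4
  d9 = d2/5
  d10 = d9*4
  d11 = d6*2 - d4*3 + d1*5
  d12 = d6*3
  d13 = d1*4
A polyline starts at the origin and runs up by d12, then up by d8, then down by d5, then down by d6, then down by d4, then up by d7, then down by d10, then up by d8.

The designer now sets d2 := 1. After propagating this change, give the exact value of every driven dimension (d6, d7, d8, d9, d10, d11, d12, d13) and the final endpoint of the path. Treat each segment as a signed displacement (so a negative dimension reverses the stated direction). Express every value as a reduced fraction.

d6 = 15/2
d7 = 3
d8 = 81/5
d9 = 1/5
d10 = 4/5
d11 = 233/5
d12 = 45/2
d13 = 32
endpoint = (0, 423/10)

Apply edit: d2 := 1
  d6 = d3/2 - d1 + d5*3 = 15/2
  d7 = d2*3 = 3
  d8 = d7*4 + 7 - d4 = 81/5
  d9 = d2/5 = 1/5
  d10 = d9*4 = 4/5
  d11 = d6*2 - d4*3 + d1*5 = 233/5
  d12 = d6*3 = 45/2
  d13 = d1*4 = 32
Walk from origin (0, 0):
  seg 1: up by d12 = 45/2 → (0, 45/2)
  seg 2: up by d8 = 81/5 → (0, 387/10)
  seg 3: down by d5 = 9/2 → (0, 171/5)
  seg 4: down by d6 = 15/2 → (0, 267/10)
  seg 5: down by d4 = 14/5 → (0, 239/10)
  seg 6: up by d7 = 3 → (0, 269/10)
  seg 7: down by d10 = 4/5 → (0, 261/10)
  seg 8: up by d8 = 81/5 → (0, 423/10)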